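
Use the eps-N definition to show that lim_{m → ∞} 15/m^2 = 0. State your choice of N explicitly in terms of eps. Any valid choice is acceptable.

Let eps > 0. For m ≥ 1, |15/m^2 − 0| = 15/m^2.
15/m^2 < eps ⇔ m^2 > 15/eps ⇔ m > (15/eps)^{1/2}.
Take N = (15/eps)^{1/2}. Then m > N implies 15/m^2 < eps.

N = (15/eps)^{1/2}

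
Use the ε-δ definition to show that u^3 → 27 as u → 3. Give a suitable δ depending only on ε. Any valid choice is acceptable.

Suppose ε > 0. We seek δ > 0 with 0 < |u − 3| < δ ⇒ |u^3 − 27| < ε.
Factor: u^3 − 27 = (u − 3)(u^2 + 3u + 9), so |u^3 − 27| = |u − 3|·|u^2 + 3u + 9|.
Impose δ ≤ 1 so that |u| < 4; then |u^2 + 3u + 9| ≤ 37.
Hence |u^3 − 27| ≤ 37|u − 3|, which is < ε once |u − 3| < ε/37.
Take δ = min(1, ε/37). If 0 < |u − 3| < δ then both bounds hold and |u^3 − 27| ≤ 37|u − 3| < 37·(ε/37) = ε.

δ = min(1, ε/37)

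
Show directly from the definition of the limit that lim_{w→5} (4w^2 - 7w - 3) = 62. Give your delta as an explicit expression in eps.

Let eps > 0 be given. We want delta > 0 such that 0 < |w − 5| < delta implies |(4w^2 - 7w - 3) − 62| < eps.
(4w^2 - 7w - 3) − 62 = 4w^2 - 7w - 65 = (w − 5)(4w + 13).
So |(4w^2 - 7w - 3) − 62| = |w − 5|·|4w + 13|.
Require delta ≤ 2. Then |w − 5| < 2 gives |w| < 7, and by the triangle inequality |4w + 13| ≤ 4·7 + 13 = 41.
Hence |(4w^2 - 7w - 3) − 62| ≤ 41|w − 5| < eps provided |w − 5| < eps/41.
Take delta = min(2, eps/41). Then 0 < |w − 5| < delta gives both |w − 5| < 2 and |w − 5| < eps/41, so |(4w^2 - 7w - 3) − 62| < eps.

delta = min(2, eps/41)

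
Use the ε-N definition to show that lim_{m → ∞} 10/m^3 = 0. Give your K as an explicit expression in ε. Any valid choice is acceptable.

K = (10/ε)^{1/3}

Suppose ε > 0. For m ≥ 1, |10/m^3 − 0| = 10/m^3.
10/m^3 < ε ⇔ m^3 > 10/ε ⇔ m > (10/ε)^{1/3}.
Take K = (10/ε)^{1/3}. Then m > K implies 10/m^3 < ε.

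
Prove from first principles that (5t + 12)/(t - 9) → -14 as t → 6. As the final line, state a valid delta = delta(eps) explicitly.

Let eps > 0 be given. We want delta > 0 with 0 < |t − 6| < delta ⇒ |(5t + 12)/(t - 9) + 14| < eps.
Combining over a common denominator, (5t + 12)/(t - 9) + 14 = [(5t + 12)·(-3) − 42·(t - 9)] / [(-3)·(t - 9)] = -57(t − 6) / ((-3)(t - 9)).
So |(5t + 12)/(t - 9) + 14| = 57|t − 6| / (3·|t − 9|).
Require delta ≤ 3/2, so |t − 9| ≥ |-3| − |t − 6| > 3 − 3/2 = 3/2.
Hence |(5t + 12)/(t - 9) + 14| < 57|t − 6|/(3·(3/2)) = (38/3)|t − 6|, which is < eps once |t − 6| < (3/38)eps.
Take delta = min(3/2, (3/38)eps). Then 0 < |t − 6| < delta forces both bounds, so |(5t + 12)/(t - 9) + 14| < eps.

delta = min(3/2, (3/38)eps)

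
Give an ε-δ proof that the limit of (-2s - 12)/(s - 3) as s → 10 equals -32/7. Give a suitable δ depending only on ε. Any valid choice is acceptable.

Let ε > 0 be given. We want δ > 0 with 0 < |s − 10| < δ ⇒ |(-2s - 12)/(s - 3) + 32/7| < ε.
Combining over a common denominator, (-2s - 12)/(s - 3) + 32/7 = [(-2s - 12)·7 − (-32)·(s - 3)] / [7·(s - 3)] = 18(s − 10) / (7(s - 3)).
So |(-2s - 12)/(s - 3) + 32/7| = 18|s − 10| / (7·|s − 3|).
Require δ ≤ 7/2, so |s − 3| ≥ |7| − |s − 10| > 7 − 7/2 = 7/2.
Hence |(-2s - 12)/(s - 3) + 32/7| < 18|s − 10|/(7·(7/2)) = (36/49)|s − 10|, which is < ε once |s − 10| < (49/36)ε.
Take δ = min(7/2, (49/36)ε). Then 0 < |s − 10| < δ forces both bounds, so |(-2s - 12)/(s - 3) + 32/7| < ε.

δ = min(7/2, (49/36)ε)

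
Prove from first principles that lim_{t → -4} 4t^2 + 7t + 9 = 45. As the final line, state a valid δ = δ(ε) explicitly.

δ = min(1, ε/29)

Let ε > 0. We want δ > 0 such that 0 < |t + 4| < δ implies |(4t^2 + 7t + 9) − 45| < ε.
(4t^2 + 7t + 9) − 45 = 4t^2 + 7t - 36 = (t + 4)(4t - 9).
So |(4t^2 + 7t + 9) − 45| = |t + 4|·|4t - 9|.
Assume first that |t + 4| < 1, so |t| < 5. Then |4t - 9| ≤ 4·5 + 9 = 29.
Hence |(4t^2 + 7t + 9) − 45| ≤ 29|t + 4| < ε provided |t + 4| < ε/29.
Take δ = min(1, ε/29). Then 0 < |t + 4| < δ gives both |t + 4| < 1 and |t + 4| < ε/29, so |(4t^2 + 7t + 9) − 45| < ε.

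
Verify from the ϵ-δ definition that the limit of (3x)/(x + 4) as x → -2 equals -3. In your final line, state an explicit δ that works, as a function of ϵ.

δ = min(1, (1/6)ϵ)

Suppose ϵ > 0. We want δ > 0 with 0 < |x + 2| < δ ⇒ |(3x)/(x + 4) + 3| < ϵ.
Combining over a common denominator, (3x)/(x + 4) + 3 = [(3x)·2 − (-6)·(x + 4)] / [2·(x + 4)] = 12(x + 2) / (2(x + 4)).
So |(3x)/(x + 4) + 3| = 12|x + 2| / (2·|x + 4|).
Restrict δ ≤ 1. Then |x + 2| < 1 gives |x + 4| = |(x + 2) + 2| ≥ 2 − 1 = 1.
Hence |(3x)/(x + 4) + 3| < 12|x + 2|/(2·1) = 6|x + 2|, which is < ϵ once |x + 2| < (1/6)ϵ.
Take δ = min(1, (1/6)ϵ). Then 0 < |x + 2| < δ forces both bounds, so |(3x)/(x + 4) + 3| < ϵ.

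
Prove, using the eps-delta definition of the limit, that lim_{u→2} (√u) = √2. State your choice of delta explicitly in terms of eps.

Let eps > 0. We want delta > 0 such that 0 < |u − 2| < delta implies |√u − √2| < eps.
Multiplying by the conjugate, |√u − √2| = |u − 2|/(√u + √2).
Restrict delta ≤ 2 so that |u − 2| < 2 forces u > 0, and then √u + √2 > √2.
Hence |√u − √2| < |u − 2|/√2, which is < eps once |u − 2| < √2·eps.
Take delta = min(2, √2·eps). If 0 < |u − 2| < delta then u > 0 and |√u − √2| < |u − 2|/√2 < eps.

delta = min(2, √2·eps)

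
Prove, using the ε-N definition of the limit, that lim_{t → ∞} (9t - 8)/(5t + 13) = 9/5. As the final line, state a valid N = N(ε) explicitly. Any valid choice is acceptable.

N = (157/25)/ε

Let ε > 0. We seek N > 0 such that t > N implies |(9t - 8)/(5t + 13) − (9/5)| < ε.
(9t - 8)/(5t + 13) − (9/5) = (5(9t - 8) − 9(5t + 13)) / (5(5t + 13)) = -157/(5(5t + 13)).
For t > 0 we have 5t + 13 > 5t, so |(9t - 8)/(5t + 13) − (9/5)| = 157/(5(5t + 13)) < 157/(5·5t) = (157/25)/t.
Thus |(9t - 8)/(5t + 13) − (9/5)| < ε whenever t > (157/25)/ε.
Take N = (157/25)/ε. If t > N then |(9t - 8)/(5t + 13) − (9/5)| < (157/25)/t < ε.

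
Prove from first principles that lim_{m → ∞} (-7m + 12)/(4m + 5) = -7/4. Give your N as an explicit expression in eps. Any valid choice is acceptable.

Let eps > 0. For m ≥ 1, |(-7m + 12)/(4m + 5) + 7/4| = |83|/(4(4m + 5)) = 83/(4(4m + 5)).
Since 4m + 5 ≥ 4m for m ≥ 1, this is ≤ 83/(4·4m) = (83/16)/m.
So |(-7m + 12)/(4m + 5) + 7/4| < eps whenever m > (83/16)/eps.
Take N = (83/16)/eps. If m > N then |(-7m + 12)/(4m + 5) + 7/4| ≤ (83/16)/m < eps.

N = (83/16)/eps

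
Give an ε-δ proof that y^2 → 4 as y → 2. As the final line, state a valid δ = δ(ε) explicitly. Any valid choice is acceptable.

δ = min(1, ε/5)

Fix ε > 0. We seek δ > 0 with 0 < |y − 2| < δ ⇒ |y^2 − 4| < ε.
Factor: y^2 − 4 = (y − 2)(y + 2), so |y^2 − 4| = |y − 2|·|y + 2|.
Impose δ ≤ 1 so that |y| < 3; then |y + 2| ≤ 5.
Hence |y^2 − 4| ≤ 5|y − 2|, which is < ε once |y − 2| < ε/5.
Take δ = min(1, ε/5). If 0 < |y − 2| < δ then both bounds hold and |y^2 − 4| ≤ 5|y − 2| < 5·(ε/5) = ε.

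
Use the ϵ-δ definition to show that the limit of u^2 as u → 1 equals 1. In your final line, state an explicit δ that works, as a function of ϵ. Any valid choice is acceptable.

Let ϵ > 0. We seek δ > 0 with 0 < |u − 1| < δ ⇒ |u^2 − 1| < ϵ.
Factor: u^2 − 1 = (u − 1)(u + 1), so |u^2 − 1| = |u − 1|·|u + 1|.
Restrict δ ≤ 2. Then |u − 1| < 2 gives |u| < 3, so by the triangle inequality |u + 1| ≤ 3 + 1 = 4.
Hence |u^2 − 1| ≤ 4|u − 1|, which is < ϵ once |u − 1| < ϵ/4.
Take δ = min(2, ϵ/4). If 0 < |u − 1| < δ then both bounds hold and |u^2 − 1| ≤ 4|u − 1| < 4·(ϵ/4) = ϵ.

δ = min(2, ϵ/4)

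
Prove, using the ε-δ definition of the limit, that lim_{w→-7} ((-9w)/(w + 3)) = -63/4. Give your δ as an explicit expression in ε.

Let ε > 0 be given. We want δ > 0 with 0 < |w + 7| < δ ⇒ |(-9w)/(w + 3) + 63/4| < ε.
Combining over a common denominator, (-9w)/(w + 3) + 63/4 = [(-9w)·(-4) − 63·(w + 3)] / [(-4)·(w + 3)] = -27(w + 7) / ((-4)(w + 3)).
So |(-9w)/(w + 3) + 63/4| = 27|w + 7| / (4·|w + 3|).
Require δ ≤ 2, so |w + 3| ≥ |-4| − |w + 7| > 4 − 2 = 2.
Hence |(-9w)/(w + 3) + 63/4| < 27|w + 7|/(4·2) = (27/8)|w + 7|, which is < ε once |w + 7| < (8/27)ε.
Take δ = min(2, (8/27)ε). Then 0 < |w + 7| < δ forces both bounds, so |(-9w)/(w + 3) + 63/4| < ε.

δ = min(2, (8/27)ε)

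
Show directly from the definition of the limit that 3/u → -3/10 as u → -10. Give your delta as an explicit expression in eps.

delta = min(5, (50/3)eps)

Let eps > 0 be given. We seek delta > 0 such that 0 < |u + 10| < delta implies |3/u + 3/10| < eps.
|3/u + 3/10| = 3·|-10 − u|/(10·|u|) = 3|u + 10|/(10|u|).
Require delta ≤ 5 so that |u| > 10 − 5 = 5, hence 10|u| > 50.
Then |3/u + 3/10| < 3|u + 10|/50, which is < eps when |u + 10| < (50/3)eps.
Take delta = min(5, (50/3)eps). Then 0 < |u + 10| < delta gives both |u + 10| < 5 and |u + 10| < (50/3)eps, so |3/u + 3/10| < eps.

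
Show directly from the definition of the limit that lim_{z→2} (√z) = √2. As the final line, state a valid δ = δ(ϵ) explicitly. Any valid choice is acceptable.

Let ϵ > 0. We want δ > 0 such that 0 < |z − 2| < δ implies |√z − √2| < ϵ.
Rationalise: √z − √2 = (z − 2)/(√z + √2), so |√z − √2| = |z − 2|/(√z + √2).
Restrict δ ≤ 2 so that |z − 2| < 2 forces z > 0, and then √z + √2 > √2.
Hence |√z − √2| < |z − 2|/√2, which is < ϵ once |z − 2| < √2·ϵ.
Take δ = min(2, √2·ϵ). If 0 < |z − 2| < δ then z > 0 and |√z − √2| < |z − 2|/√2 < ϵ.

δ = min(2, √2·ϵ)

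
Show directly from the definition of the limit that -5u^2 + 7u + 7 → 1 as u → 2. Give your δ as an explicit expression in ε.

Let ε > 0 be given. We want δ > 0 such that 0 < |u − 2| < δ implies |(-5u^2 + 7u + 7) − 1| < ε.
(-5u^2 + 7u + 7) − 1 = -5u^2 + 7u + 6 = (u − 2)(-5u - 3).
So |(-5u^2 + 7u + 7) − 1| = |u − 2|·|-5u - 3|.
Require δ ≤ 2. Then |u − 2| < 2 gives |u| < 4, and by the triangle inequality |-5u - 3| ≤ 5·4 + 3 = 23.
Hence |(-5u^2 + 7u + 7) − 1| ≤ 23|u − 2| < ε provided |u − 2| < ε/23.
Take δ = min(2, ε/23). Then 0 < |u − 2| < δ gives both |u − 2| < 2 and |u − 2| < ε/23, so |(-5u^2 + 7u + 7) − 1| < ε.

δ = min(2, ε/23)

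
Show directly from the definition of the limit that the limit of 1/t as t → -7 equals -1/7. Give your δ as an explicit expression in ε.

Let ε > 0 be given. We seek δ > 0 such that 0 < |t + 7| < δ implies |1/t + 1/7| < ε.
|1/t + 1/7| = |-7 − t|/(7·|t|) = |t + 7|/(7|t|).
Restrict δ ≤ 7/2. Then |t + 7| < 7/2 gives |t| > 7/2, so 7|t| > 49/2.
Then |1/t + 1/7| < |t + 7|/(49/2), which is < ε when |t + 7| < (49/2)ε.
Take δ = min(7/2, (49/2)ε). Then 0 < |t + 7| < δ gives both |t + 7| < 7/2 and |t + 7| < (49/2)ε, so |1/t + 1/7| < ε.

δ = min(7/2, (49/2)ε)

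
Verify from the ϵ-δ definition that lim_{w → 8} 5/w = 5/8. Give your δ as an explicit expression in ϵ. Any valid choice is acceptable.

Suppose ϵ > 0. We seek δ > 0 such that 0 < |w − 8| < δ implies |5/w − (5/8)| < ϵ.
|5/w − (5/8)| = 5·|8 − w|/(8·|w|) = 5|w − 8|/(8|w|).
Restrict δ ≤ 4. Then |w − 8| < 4 gives |w| > 4, so 8|w| > 32.
Then |5/w − (5/8)| < 5|w − 8|/32, which is < ϵ when |w − 8| < (32/5)ϵ.
Take δ = min(4, (32/5)ϵ). Then 0 < |w − 8| < δ gives both |w − 8| < 4 and |w − 8| < (32/5)ϵ, so |5/w − (5/8)| < ϵ.

δ = min(4, (32/5)ϵ)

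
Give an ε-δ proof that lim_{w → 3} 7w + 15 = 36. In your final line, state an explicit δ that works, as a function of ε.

Fix ε > 0. We need δ > 0 so that 0 < |w − 3| < δ implies |(7w + 15) − 36| < ε.
|(7w + 15) − 36| = |7w - 21| = 7|w − 3|.
Thus it suffices that |w − 3| < ε/7.
Choosing δ = ε/7 gives |(7w + 15) − 36| = 7|w − 3| < ε whenever |w − 3| < δ.

δ = ε/7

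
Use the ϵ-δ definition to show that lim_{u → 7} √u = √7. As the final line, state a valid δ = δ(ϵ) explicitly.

δ = min(7, √7·ϵ)

Let ϵ > 0. We want δ > 0 such that 0 < |u − 7| < δ implies |√u − √7| < ϵ.
Multiplying by the conjugate, |√u − √7| = |u − 7|/(√u + √7).
Restrict δ ≤ 7 so that |u − 7| < 7 forces u > 0, and then √u + √7 > √7.
Hence |√u − √7| < |u − 7|/√7, which is < ϵ once |u − 7| < √7·ϵ.
Take δ = min(7, √7·ϵ). If 0 < |u − 7| < δ then u > 0 and |√u − √7| < |u − 7|/√7 < ϵ.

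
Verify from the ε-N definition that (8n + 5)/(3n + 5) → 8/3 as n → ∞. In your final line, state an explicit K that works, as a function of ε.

K = (25/9)/ε

Let ε > 0 be given. For n ≥ 1, |(8n + 5)/(3n + 5) − (8/3)| = |-25|/(3(3n + 5)) = 25/(3(3n + 5)).
Since 3n + 5 ≥ 3n for n ≥ 1, this is ≤ 25/(3·3n) = (25/9)/n.
So |(8n + 5)/(3n + 5) − (8/3)| < ε whenever n > (25/9)/ε.
Take K = (25/9)/ε. If n > K then |(8n + 5)/(3n + 5) − (8/3)| ≤ (25/9)/n < ε.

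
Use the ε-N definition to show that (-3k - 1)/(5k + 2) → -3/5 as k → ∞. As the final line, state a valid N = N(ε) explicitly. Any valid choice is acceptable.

Let ε > 0. For k ≥ 1, |(-3k - 1)/(5k + 2) + 3/5| = |1|/(5(5k + 2)) = 1/(5(5k + 2)).
Since 5k + 2 ≥ 5k for k ≥ 1, this is ≤ 1/(5·5k) = (1/25)/k.
So |(-3k - 1)/(5k + 2) + 3/5| < ε whenever k > (1/25)/ε.
Take N = (1/25)/ε. If k > N then |(-3k - 1)/(5k + 2) + 3/5| ≤ (1/25)/k < ε.

N = (1/25)/ε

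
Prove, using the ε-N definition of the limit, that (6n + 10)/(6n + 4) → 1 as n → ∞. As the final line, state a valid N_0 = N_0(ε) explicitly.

Let ε > 0 be given. For n ≥ 1, |(6n + 10)/(6n + 4) − 1| = |36|/(6(6n + 4)) = 36/(6(6n + 4)).
Since 6n + 4 ≥ 6n for n ≥ 1, this is ≤ 36/(6·6n) = 1/n.
So |(6n + 10)/(6n + 4) − 1| < ε whenever n > 1/ε.
Take N_0 = 1/ε. If n > N_0 then |(6n + 10)/(6n + 4) − 1| ≤ 1/n < ε.

N_0 = 1/ε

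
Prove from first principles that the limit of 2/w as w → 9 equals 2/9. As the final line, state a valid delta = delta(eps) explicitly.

delta = min(9/2, (81/4)eps)

Let eps > 0 be given. We seek delta > 0 such that 0 < |w − 9| < delta implies |2/w − (2/9)| < eps.
|2/w − (2/9)| = 2·|9 − w|/(9·|w|) = 2|w − 9|/(9|w|).
Restrict delta ≤ 9/2. Then |w − 9| < 9/2 gives |w| > 9/2, so 9|w| > 81/2.
Then |2/w − (2/9)| < 2|w − 9|/(81/2), which is < eps when |w − 9| < (81/4)eps.
Take delta = min(9/2, (81/4)eps). Then 0 < |w − 9| < delta gives both |w − 9| < 9/2 and |w − 9| < (81/4)eps, so |2/w − (2/9)| < eps.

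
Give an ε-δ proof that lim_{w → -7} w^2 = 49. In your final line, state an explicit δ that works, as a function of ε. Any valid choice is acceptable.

Let ε > 0. We seek δ > 0 with 0 < |w + 7| < δ ⇒ |w^2 − 49| < ε.
Factor: w^2 − 49 = (w + 7)(w - 7), so |w^2 − 49| = |w + 7|·|w - 7|.
Impose δ ≤ 1 so that |w| < 8; then |w - 7| ≤ 15.
Hence |w^2 − 49| ≤ 15|w + 7|, which is < ε once |w + 7| < ε/15.
Take δ = min(1, ε/15). If 0 < |w + 7| < δ then both bounds hold and |w^2 − 49| ≤ 15|w + 7| < 15·(ε/15) = ε.

δ = min(1, ε/15)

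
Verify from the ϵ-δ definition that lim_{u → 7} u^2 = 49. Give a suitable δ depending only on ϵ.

Fix ϵ > 0. We seek δ > 0 with 0 < |u − 7| < δ ⇒ |u^2 − 49| < ϵ.
Factor: u^2 − 49 = (u − 7)(u + 7), so |u^2 − 49| = |u − 7|·|u + 7|.
Impose δ ≤ 1 so that |u| < 8; then |u + 7| ≤ 15.
Hence |u^2 − 49| ≤ 15|u − 7|, which is < ϵ once |u − 7| < ϵ/15.
Take δ = min(1, ϵ/15). If 0 < |u − 7| < δ then both bounds hold and |u^2 − 49| ≤ 15|u − 7| < 15·(ϵ/15) = ϵ.

δ = min(1, ϵ/15)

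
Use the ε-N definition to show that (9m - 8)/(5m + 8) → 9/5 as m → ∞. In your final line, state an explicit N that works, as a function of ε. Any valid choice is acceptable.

Suppose ε > 0. For m ≥ 1, |(9m - 8)/(5m + 8) − (9/5)| = |-112|/(5(5m + 8)) = 112/(5(5m + 8)).
Since 5m + 8 ≥ 5m for m ≥ 1, this is ≤ 112/(5·5m) = (112/25)/m.
So |(9m - 8)/(5m + 8) − (9/5)| < ε whenever m > (112/25)/ε.
Take N = (112/25)/ε. If m > N then |(9m - 8)/(5m + 8) − (9/5)| ≤ (112/25)/m < ε.

N = (112/25)/ε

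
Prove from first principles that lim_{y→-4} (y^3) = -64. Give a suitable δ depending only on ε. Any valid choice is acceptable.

δ = min(2, ε/76)

Let ε > 0 be given. We seek δ > 0 with 0 < |y + 4| < δ ⇒ |y^3 + 64| < ε.
Factor: y^3 + 64 = (y + 4)(y^2 - 4y + 16), so |y^3 + 64| = |y + 4|·|y^2 - 4y + 16|.
Impose δ ≤ 2 so that |y| < 6; then |y^2 - 4y + 16| ≤ 76.
Hence |y^3 + 64| ≤ 76|y + 4|, which is < ε once |y + 4| < ε/76.
Take δ = min(2, ε/76). If 0 < |y + 4| < δ then both bounds hold and |y^3 + 64| ≤ 76|y + 4| < 76·(ε/76) = ε.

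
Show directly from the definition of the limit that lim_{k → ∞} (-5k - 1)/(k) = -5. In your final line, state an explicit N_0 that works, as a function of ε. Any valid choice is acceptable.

N_0 = 1/ε

Let ε > 0. For k ≥ 1, |(-5k - 1)/(k) + 5| = |-1|/((k)) = 1/((k)).
Since k ≥ k for k ≥ 1, this is ≤ 1/(k) = 1/k.
So |(-5k - 1)/(k) + 5| < ε whenever k > 1/ε.
Take N_0 = 1/ε. If k > N_0 then |(-5k - 1)/(k) + 5| ≤ 1/k < ε.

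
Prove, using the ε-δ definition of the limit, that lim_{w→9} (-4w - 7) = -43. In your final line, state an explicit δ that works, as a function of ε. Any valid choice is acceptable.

Fix ε > 0. We need δ > 0 so that 0 < |w − 9| < δ implies |(-4w - 7) + 43| < ε.
Since (-4w - 7) + 43 = -4(w − 9), we have |(-4w - 7) + 43| = 4|w − 9|.
So 4|w − 9| < ε exactly when |w − 9| < ε/4.
Choosing δ = ε/4 gives |(-4w - 7) + 43| = 4|w − 9| < ε whenever |w − 9| < δ.

δ = ε/4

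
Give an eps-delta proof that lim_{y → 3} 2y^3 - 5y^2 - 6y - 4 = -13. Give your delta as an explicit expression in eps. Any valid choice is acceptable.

delta = min(1, eps/39)

Let eps > 0. We want delta > 0 such that 0 < |y − 3| < delta implies |(2y^3 - 5y^2 - 6y - 4) + 13| < eps.
(2y^3 - 5y^2 - 6y - 4) + 13 = 2y^3 - 5y^2 - 6y + 9 = (y − 3)(2y^2 + y - 3).
So |(2y^3 - 5y^2 - 6y - 4) + 13| = |y − 3|·|2y^2 + y - 3|.
Assume first that |y − 3| < 1, so |y| < 4. Then |2y^2 + y - 3| ≤ 2·4^2 + 4 + 3 = 39.
Hence |(2y^3 - 5y^2 - 6y - 4) + 13| ≤ 39|y − 3| < eps provided |y − 3| < eps/39.
Take delta = min(1, eps/39). Then 0 < |y − 3| < delta gives both |y − 3| < 1 and |y − 3| < eps/39, so |(2y^3 - 5y^2 - 6y - 4) + 13| < eps.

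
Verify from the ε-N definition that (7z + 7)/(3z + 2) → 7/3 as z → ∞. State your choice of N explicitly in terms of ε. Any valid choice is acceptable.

N = (7/9)/ε

Suppose ε > 0. We seek N > 0 such that z > N implies |(7z + 7)/(3z + 2) − (7/3)| < ε.
(7z + 7)/(3z + 2) − (7/3) = (3(7z + 7) − 7(3z + 2)) / (3(3z + 2)) = 7/(3(3z + 2)).
For z > 0 we have 3z + 2 > 3z, so |(7z + 7)/(3z + 2) − (7/3)| = 7/(3(3z + 2)) < 7/(3·3z) = (7/9)/z.
Thus |(7z + 7)/(3z + 2) − (7/3)| < ε whenever z > (7/9)/ε.
Take N = (7/9)/ε. If z > N then |(7z + 7)/(3z + 2) − (7/3)| < (7/9)/z < ε.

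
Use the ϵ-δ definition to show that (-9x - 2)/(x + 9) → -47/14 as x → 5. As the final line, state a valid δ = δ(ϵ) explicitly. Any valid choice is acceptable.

Let ϵ > 0 be given. We want δ > 0 with 0 < |x − 5| < δ ⇒ |(-9x - 2)/(x + 9) + 47/14| < ϵ.
Combining over a common denominator, (-9x - 2)/(x + 9) + 47/14 = [(-9x - 2)·14 − (-47)·(x + 9)] / [14·(x + 9)] = -79(x − 5) / (14(x + 9)).
So |(-9x - 2)/(x + 9) + 47/14| = 79|x − 5| / (14·|x + 9|).
Require δ ≤ 7, so |x + 9| ≥ |14| − |x − 5| > 14 − 7 = 7.
Hence |(-9x - 2)/(x + 9) + 47/14| < 79|x − 5|/(14·7) = (79/98)|x − 5|, which is < ϵ once |x − 5| < (98/79)ϵ.
Take δ = min(7, (98/79)ϵ). Then 0 < |x − 5| < δ forces both bounds, so |(-9x - 2)/(x + 9) + 47/14| < ϵ.

δ = min(7, (98/79)ϵ)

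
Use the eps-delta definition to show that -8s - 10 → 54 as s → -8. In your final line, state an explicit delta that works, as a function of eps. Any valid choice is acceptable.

delta = eps/8

Fix eps > 0. We need delta > 0 so that 0 < |s + 8| < delta implies |(-8s - 10) − 54| < eps.
Since (-8s - 10) − 54 = -8(s + 8), we have |(-8s - 10) − 54| = 8|s + 8|.
So 8|s + 8| < eps exactly when |s + 8| < eps/8.
Choosing delta = eps/8 gives |(-8s - 10) − 54| = 8|s + 8| < eps whenever |s + 8| < delta.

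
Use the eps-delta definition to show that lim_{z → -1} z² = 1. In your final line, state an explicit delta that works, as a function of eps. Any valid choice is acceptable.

Fix eps > 0. We seek delta > 0 with 0 < |z + 1| < delta ⇒ |z² − 1| < eps.
Factor: z² − 1 = (z + 1)(z - 1), so |z² − 1| = |z + 1|·|z - 1|.
Impose delta ≤ 2 so that |z| < 3; then |z - 1| ≤ 4.
Hence |z² − 1| ≤ 4|z + 1|, which is < eps once |z + 1| < eps/4.
Take delta = min(2, eps/4). If 0 < |z + 1| < delta then both bounds hold and |z² − 1| ≤ 4|z + 1| < 4·(eps/4) = eps.

delta = min(2, eps/4)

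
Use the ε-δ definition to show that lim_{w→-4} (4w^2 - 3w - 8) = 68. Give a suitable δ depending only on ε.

δ = min(2, ε/43)

Suppose ε > 0. We want δ > 0 such that 0 < |w + 4| < δ implies |(4w^2 - 3w - 8) − 68| < ε.
(4w^2 - 3w - 8) − 68 = 4w^2 - 3w - 76 = (w + 4)(4w - 19).
So |(4w^2 - 3w - 8) − 68| = |w + 4|·|4w - 19|.
Require δ ≤ 2. Then |w + 4| < 2 gives |w| < 6, and by the triangle inequality |4w - 19| ≤ 4·6 + 19 = 43.
Hence |(4w^2 - 3w - 8) − 68| ≤ 43|w + 4| < ε provided |w + 4| < ε/43.
Choosing δ = min(2, ε/43) ensures both conditions, hence |(4w^2 - 3w - 8) − 68| < ε.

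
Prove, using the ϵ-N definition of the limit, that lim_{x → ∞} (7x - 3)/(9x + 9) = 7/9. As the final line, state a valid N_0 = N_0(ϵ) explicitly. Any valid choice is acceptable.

Suppose ϵ > 0. We seek N_0 > 0 such that x > N_0 implies |(7x - 3)/(9x + 9) − (7/9)| < ϵ.
(7x - 3)/(9x + 9) − (7/9) = (9(7x - 3) − 7(9x + 9)) / (9(9x + 9)) = -90/(9(9x + 9)).
For x > 0 we have 9x + 9 > 9x, so |(7x - 3)/(9x + 9) − (7/9)| = 90/(9(9x + 9)) < 90/(9·9x) = (10/9)/x.
Thus |(7x - 3)/(9x + 9) − (7/9)| < ϵ whenever x > (10/9)/ϵ.
Take N_0 = (10/9)/ϵ. If x > N_0 then |(7x - 3)/(9x + 9) − (7/9)| < (10/9)/x < ϵ.

N_0 = (10/9)/ϵ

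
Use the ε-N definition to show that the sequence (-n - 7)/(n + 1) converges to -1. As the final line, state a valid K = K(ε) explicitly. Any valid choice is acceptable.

Fix ε > 0. For n ≥ 1, |(-n - 7)/(n + 1) + 1| = |-6|/((n + 1)) = 6/((n + 1)).
Since n + 1 ≥ n for n ≥ 1, this is ≤ 6/(n) = 6/n.
So |(-n - 7)/(n + 1) + 1| < ε whenever n > 6/ε.
Take K = 6/ε. If n > K then |(-n - 7)/(n + 1) + 1| ≤ 6/n < ε.

K = 6/ε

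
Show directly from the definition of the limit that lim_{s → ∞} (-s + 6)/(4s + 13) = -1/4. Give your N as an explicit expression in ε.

Let ε > 0 be given. We seek N > 0 such that s > N implies |(-s + 6)/(4s + 13) + 1/4| < ε.
(-s + 6)/(4s + 13) + 1/4 = (4(-s + 6) − (-1)(4s + 13)) / (4(4s + 13)) = 37/(4(4s + 13)).
For s > 0 we have 4s + 13 > 4s, so |(-s + 6)/(4s + 13) + 1/4| = 37/(4(4s + 13)) < 37/(4·4s) = (37/16)/s.
Thus |(-s + 6)/(4s + 13) + 1/4| < ε whenever s > (37/16)/ε.
Take N = (37/16)/ε. If s > N then |(-s + 6)/(4s + 13) + 1/4| < (37/16)/s < ε.

N = (37/16)/ε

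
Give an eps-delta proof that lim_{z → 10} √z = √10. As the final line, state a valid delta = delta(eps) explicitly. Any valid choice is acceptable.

Suppose eps > 0. We want delta > 0 such that 0 < |z − 10| < delta implies |√z − √10| < eps.
Multiplying by the conjugate, |√z − √10| = |z − 10|/(√z + √10).
Restrict delta ≤ 10 so that |z − 10| < 10 forces z > 0, and then √z + √10 > √10.
Hence |√z − √10| < |z − 10|/√10, which is < eps once |z − 10| < √10·eps.
Take delta = min(10, √10·eps). If 0 < |z − 10| < delta then z > 0 and |√z − √10| < |z − 10|/√10 < eps.

delta = min(10, √10·eps)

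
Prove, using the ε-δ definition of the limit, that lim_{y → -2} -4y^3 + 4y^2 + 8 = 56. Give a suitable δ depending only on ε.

Suppose ε > 0. We want δ > 0 such that 0 < |y + 2| < δ implies |(-4y^3 + 4y^2 + 8) − 56| < ε.
(-4y^3 + 4y^2 + 8) − 56 = -4y^3 + 4y^2 - 48 = (y + 2)(-4y^2 + 12y - 24).
So |(-4y^3 + 4y^2 + 8) − 56| = |y + 2|·|-4y^2 + 12y - 24|.
Assume first that |y + 2| < 2, so |y| < 4. Then |-4y^2 + 12y - 24| ≤ 4·4^2 + 12·4 + 24 = 136.
Hence |(-4y^3 + 4y^2 + 8) − 56| ≤ 136|y + 2| < ε provided |y + 2| < ε/136.
Take δ = min(2, ε/136). Then 0 < |y + 2| < δ gives both |y + 2| < 2 and |y + 2| < ε/136, so |(-4y^3 + 4y^2 + 8) − 56| < ε.

δ = min(2, ε/136)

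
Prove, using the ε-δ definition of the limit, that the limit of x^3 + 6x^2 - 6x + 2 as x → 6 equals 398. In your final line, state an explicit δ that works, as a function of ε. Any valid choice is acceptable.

δ = min(1, ε/199)

Fix ε > 0. We want δ > 0 such that 0 < |x − 6| < δ implies |(x^3 + 6x^2 - 6x + 2) − 398| < ε.
(x^3 + 6x^2 - 6x + 2) − 398 = x^3 + 6x^2 - 6x - 396 = (x − 6)(x^2 + 12x + 66).
So |(x^3 + 6x^2 - 6x + 2) − 398| = |x − 6|·|x^2 + 12x + 66|.
Assume first that |x − 6| < 1, so |x| < 7. Then |x^2 + 12x + 66| ≤ 7^2 + 12·7 + 66 = 199.
Hence |(x^3 + 6x^2 - 6x + 2) − 398| ≤ 199|x − 6| < ε provided |x − 6| < ε/199.
Choosing δ = min(1, ε/199) ensures both conditions, hence |(x^3 + 6x^2 - 6x + 2) − 398| < ε.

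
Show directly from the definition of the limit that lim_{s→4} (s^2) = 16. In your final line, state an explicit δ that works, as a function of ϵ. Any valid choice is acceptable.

Let ϵ > 0. We seek δ > 0 with 0 < |s − 4| < δ ⇒ |s^2 − 16| < ϵ.
Factor: s^2 − 16 = (s − 4)(s + 4), so |s^2 − 16| = |s − 4|·|s + 4|.
Restrict δ ≤ 1. Then |s − 4| < 1 gives |s| < 5, so by the triangle inequality |s + 4| ≤ 5 + 4 = 9.
Hence |s^2 − 16| ≤ 9|s − 4|, which is < ϵ once |s − 4| < ϵ/9.
Take δ = min(1, ϵ/9). If 0 < |s − 4| < δ then both bounds hold and |s^2 − 16| ≤ 9|s − 4| < 9·(ϵ/9) = ϵ.

δ = min(1, ϵ/9)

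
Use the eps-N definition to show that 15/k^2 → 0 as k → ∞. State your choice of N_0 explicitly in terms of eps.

N_0 = (15/eps)^{1/2}

Fix eps > 0. For k ≥ 1, |15/k^2 − 0| = 15/k^2.
15/k^2 < eps ⇔ k^2 > 15/eps ⇔ k > (15/eps)^{1/2}.
Take N_0 = (15/eps)^{1/2}. Then k > N_0 implies 15/k^2 < eps.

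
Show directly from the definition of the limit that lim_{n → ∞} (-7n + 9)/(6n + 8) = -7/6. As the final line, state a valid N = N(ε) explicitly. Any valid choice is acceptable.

N = (55/18)/ε

Let ε > 0 be given. For n ≥ 1, |(-7n + 9)/(6n + 8) + 7/6| = |110|/(6(6n + 8)) = 110/(6(6n + 8)).
Since 6n + 8 ≥ 6n for n ≥ 1, this is ≤ 110/(6·6n) = (55/18)/n.
So |(-7n + 9)/(6n + 8) + 7/6| < ε whenever n > (55/18)/ε.
Take N = (55/18)/ε. If n > N then |(-7n + 9)/(6n + 8) + 7/6| ≤ (55/18)/n < ε.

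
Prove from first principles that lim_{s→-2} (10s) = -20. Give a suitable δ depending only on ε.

δ = ε/10

Let ε > 0. We need δ > 0 so that 0 < |s + 2| < δ implies |(10s) + 20| < ε.
Since (10s) + 20 = 10(s + 2), we have |(10s) + 20| = 10|s + 2|.
Thus it suffices that |s + 2| < ε/10.
Choosing δ = ε/10 gives |(10s) + 20| = 10|s + 2| < ε whenever |s + 2| < δ.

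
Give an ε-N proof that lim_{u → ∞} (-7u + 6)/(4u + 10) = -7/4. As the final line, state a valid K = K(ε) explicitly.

Fix ε > 0. We seek K > 0 such that u > K implies |(-7u + 6)/(4u + 10) + 7/4| < ε.
(-7u + 6)/(4u + 10) + 7/4 = (4(-7u + 6) − (-7)(4u + 10)) / (4(4u + 10)) = 94/(4(4u + 10)).
For u > 0 we have 4u + 10 > 4u, so |(-7u + 6)/(4u + 10) + 7/4| = 94/(4(4u + 10)) < 94/(4·4u) = (47/8)/u.
Thus |(-7u + 6)/(4u + 10) + 7/4| < ε whenever u > (47/8)/ε.
Take K = (47/8)/ε. If u > K then |(-7u + 6)/(4u + 10) + 7/4| < (47/8)/u < ε.

K = (47/8)/ε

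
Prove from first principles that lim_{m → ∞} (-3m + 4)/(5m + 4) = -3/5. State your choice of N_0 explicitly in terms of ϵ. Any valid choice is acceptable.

Let ϵ > 0 be given. For m ≥ 1, |(-3m + 4)/(5m + 4) + 3/5| = |32|/(5(5m + 4)) = 32/(5(5m + 4)).
Since 5m + 4 ≥ 5m for m ≥ 1, this is ≤ 32/(5·5m) = (32/25)/m.
So |(-3m + 4)/(5m + 4) + 3/5| < ϵ whenever m > (32/25)/ϵ.
Take N_0 = (32/25)/ϵ. If m > N_0 then |(-3m + 4)/(5m + 4) + 3/5| ≤ (32/25)/m < ϵ.

N_0 = (32/25)/ϵ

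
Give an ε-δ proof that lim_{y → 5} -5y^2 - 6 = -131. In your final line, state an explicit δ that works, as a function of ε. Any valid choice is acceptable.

Let ε > 0 be given. We want δ > 0 such that 0 < |y − 5| < δ implies |(-5y^2 - 6) + 131| < ε.
(-5y^2 - 6) + 131 = -5y^2 + 125 = (y − 5)(-5y - 25).
So |(-5y^2 - 6) + 131| = |y − 5|·|-5y - 25|.
Assume first that |y − 5| < 1, so |y| < 6. Then |-5y - 25| ≤ 5·6 + 25 = 55.
Hence |(-5y^2 - 6) + 131| ≤ 55|y − 5| < ε provided |y − 5| < ε/55.
Choosing δ = min(1, ε/55) ensures both conditions, hence |(-5y^2 - 6) + 131| < ε.

δ = min(1, ε/55)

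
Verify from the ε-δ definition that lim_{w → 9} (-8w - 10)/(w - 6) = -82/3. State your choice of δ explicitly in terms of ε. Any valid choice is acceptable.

Let ε > 0. We want δ > 0 with 0 < |w − 9| < δ ⇒ |(-8w - 10)/(w - 6) + 82/3| < ε.
Combining over a common denominator, (-8w - 10)/(w - 6) + 82/3 = [(-8w - 10)·3 − (-82)·(w - 6)] / [3·(w - 6)] = 58(w − 9) / (3(w - 6)).
So |(-8w - 10)/(w - 6) + 82/3| = 58|w − 9| / (3·|w − 6|).
Restrict δ ≤ 3/2. Then |w − 9| < 3/2 gives |w − 6| = |(w − 9) + 3| ≥ 3 − 3/2 = 3/2.
Hence |(-8w - 10)/(w - 6) + 82/3| < 58|w − 9|/(3·(3/2)) = (116/9)|w − 9|, which is < ε once |w − 9| < (9/116)ε.
Take δ = min(3/2, (9/116)ε). Then 0 < |w − 9| < δ forces both bounds, so |(-8w - 10)/(w - 6) + 82/3| < ε.

δ = min(3/2, (9/116)ε)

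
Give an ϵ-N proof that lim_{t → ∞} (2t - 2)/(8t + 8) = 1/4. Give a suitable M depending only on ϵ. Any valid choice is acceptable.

Let ϵ > 0. We seek M > 0 such that t > M implies |(2t - 2)/(8t + 8) − (1/4)| < ϵ.
(2t - 2)/(8t + 8) − (1/4) = (8(2t - 2) − 2(8t + 8)) / (8(8t + 8)) = -32/(8(8t + 8)).
For t > 0 we have 8t + 8 > 8t, so |(2t - 2)/(8t + 8) − (1/4)| = 32/(8(8t + 8)) < 32/(8·8t) = (1/2)/t.
Thus |(2t - 2)/(8t + 8) − (1/4)| < ϵ whenever t > (1/2)/ϵ.
Take M = (1/2)/ϵ. If t > M then |(2t - 2)/(8t + 8) − (1/4)| < (1/2)/t < ϵ.

M = (1/2)/ϵ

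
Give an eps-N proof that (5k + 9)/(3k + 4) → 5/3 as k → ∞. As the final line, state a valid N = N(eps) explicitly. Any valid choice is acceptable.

N = (7/9)/eps

Fix eps > 0. For k ≥ 1, |(5k + 9)/(3k + 4) − (5/3)| = |7|/(3(3k + 4)) = 7/(3(3k + 4)).
Since 3k + 4 ≥ 3k for k ≥ 1, this is ≤ 7/(3·3k) = (7/9)/k.
So |(5k + 9)/(3k + 4) − (5/3)| < eps whenever k > (7/9)/eps.
Take N = (7/9)/eps. If k > N then |(5k + 9)/(3k + 4) − (5/3)| ≤ (7/9)/k < eps.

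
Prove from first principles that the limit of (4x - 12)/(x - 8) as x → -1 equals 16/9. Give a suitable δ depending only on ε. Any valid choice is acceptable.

δ = min(9/2, (81/40)ε)

Fix ε > 0. We want δ > 0 with 0 < |x + 1| < δ ⇒ |(4x - 12)/(x - 8) − (16/9)| < ε.
Combining over a common denominator, (4x - 12)/(x - 8) − (16/9) = [(4x - 12)·(-9) − (-16)·(x - 8)] / [(-9)·(x - 8)] = -20(x + 1) / ((-9)(x - 8)).
So |(4x - 12)/(x - 8) − (16/9)| = 20|x + 1| / (9·|x − 8|).
Restrict δ ≤ 9/2. Then |x + 1| < 9/2 gives |x − 8| = |(x + 1) + (-9)| ≥ 9 − 9/2 = 9/2.
Hence |(4x - 12)/(x - 8) − (16/9)| < 20|x + 1|/(9·(9/2)) = (40/81)|x + 1|, which is < ε once |x + 1| < (81/40)ε.
Take δ = min(9/2, (81/40)ε). Then 0 < |x + 1| < δ forces both bounds, so |(4x - 12)/(x - 8) − (16/9)| < ε.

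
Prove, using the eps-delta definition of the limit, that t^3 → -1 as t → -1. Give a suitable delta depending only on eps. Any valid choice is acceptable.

delta = min(1, eps/7)

Let eps > 0 be given. We seek delta > 0 with 0 < |t + 1| < delta ⇒ |t^3 + 1| < eps.
Factor: t^3 + 1 = (t + 1)(t^2 - t + 1), so |t^3 + 1| = |t + 1|·|t^2 - t + 1|.
Impose delta ≤ 1 so that |t| < 2; then |t^2 - t + 1| ≤ 7.
Hence |t^3 + 1| ≤ 7|t + 1|, which is < eps once |t + 1| < eps/7.
Take delta = min(1, eps/7). If 0 < |t + 1| < delta then both bounds hold and |t^3 + 1| ≤ 7|t + 1| < 7·(eps/7) = eps.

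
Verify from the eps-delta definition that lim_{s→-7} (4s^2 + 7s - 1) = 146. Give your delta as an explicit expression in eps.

Suppose eps > 0. We want delta > 0 such that 0 < |s + 7| < delta implies |(4s^2 + 7s - 1) − 146| < eps.
(4s^2 + 7s - 1) − 146 = 4s^2 + 7s - 147 = (s + 7)(4s - 21).
So |(4s^2 + 7s - 1) − 146| = |s + 7|·|4s - 21|.
Require delta ≤ 1. Then |s + 7| < 1 gives |s| < 8, and by the triangle inequality |4s - 21| ≤ 4·8 + 21 = 53.
Hence |(4s^2 + 7s - 1) − 146| ≤ 53|s + 7| < eps provided |s + 7| < eps/53.
Take delta = min(1, eps/53). Then 0 < |s + 7| < delta gives both |s + 7| < 1 and |s + 7| < eps/53, so |(4s^2 + 7s - 1) − 146| < eps.

delta = min(1, eps/53)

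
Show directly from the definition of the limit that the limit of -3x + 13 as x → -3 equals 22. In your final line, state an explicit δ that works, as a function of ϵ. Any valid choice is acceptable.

δ = ϵ/3

Suppose ϵ > 0. We need δ > 0 so that 0 < |x + 3| < δ implies |(-3x + 13) − 22| < ϵ.
|(-3x + 13) − 22| = |-3x - 9| = 3|x + 3|.
Thus it suffices that |x + 3| < ϵ/3.
Choosing δ = ϵ/3 gives |(-3x + 13) − 22| = 3|x + 3| < ϵ whenever |x + 3| < δ.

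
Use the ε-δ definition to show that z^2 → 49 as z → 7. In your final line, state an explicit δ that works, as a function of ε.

Let ε > 0 be given. We seek δ > 0 with 0 < |z − 7| < δ ⇒ |z^2 − 49| < ε.
Factor: z^2 − 49 = (z − 7)(z + 7), so |z^2 − 49| = |z − 7|·|z + 7|.
Impose δ ≤ 1 so that |z| < 8; then |z + 7| ≤ 15.
Hence |z^2 − 49| ≤ 15|z − 7|, which is < ε once |z − 7| < ε/15.
Take δ = min(1, ε/15). If 0 < |z − 7| < δ then both bounds hold and |z^2 − 49| ≤ 15|z − 7| < 15·(ε/15) = ε.

δ = min(1, ε/15)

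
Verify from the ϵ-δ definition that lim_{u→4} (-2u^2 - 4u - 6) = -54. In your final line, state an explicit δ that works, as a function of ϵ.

δ = min(1, ϵ/22)

Let ϵ > 0. We want δ > 0 such that 0 < |u − 4| < δ implies |(-2u^2 - 4u - 6) + 54| < ϵ.
(-2u^2 - 4u - 6) + 54 = -2u^2 - 4u + 48 = (u − 4)(-2u - 12).
So |(-2u^2 - 4u - 6) + 54| = |u − 4|·|-2u - 12|.
Assume first that |u − 4| < 1, so |u| < 5. Then |-2u - 12| ≤ 2·5 + 12 = 22.
Hence |(-2u^2 - 4u - 6) + 54| ≤ 22|u − 4| < ϵ provided |u − 4| < ϵ/22.
Choosing δ = min(1, ϵ/22) ensures both conditions, hence |(-2u^2 - 4u - 6) + 54| < ϵ.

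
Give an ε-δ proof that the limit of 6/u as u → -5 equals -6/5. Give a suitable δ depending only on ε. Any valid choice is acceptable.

δ = min(5/2, (25/12)ε)

Let ε > 0. We seek δ > 0 such that 0 < |u + 5| < δ implies |6/u + 6/5| < ε.
|6/u + 6/5| = 6·|-5 − u|/(5·|u|) = 6|u + 5|/(5|u|).
Require δ ≤ 5/2 so that |u| > 5 − 5/2 = 5/2, hence 5|u| > 25/2.
Then |6/u + 6/5| < 6|u + 5|/(25/2), which is < ε when |u + 5| < (25/12)ε.
Take δ = min(5/2, (25/12)ε). Then 0 < |u + 5| < δ gives both |u + 5| < 5/2 and |u + 5| < (25/12)ε, so |6/u + 6/5| < ε.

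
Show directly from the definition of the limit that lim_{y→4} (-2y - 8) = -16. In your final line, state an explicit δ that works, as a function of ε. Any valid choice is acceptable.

Fix ε > 0. We need δ > 0 so that 0 < |y − 4| < δ implies |(-2y - 8) + 16| < ε.
|(-2y - 8) + 16| = |-2y + 8| = 2|y − 4|.
Thus it suffices that |y − 4| < ε/2.
Take δ = ε/2. If 0 < |y − 4| < δ then |(-2y - 8) + 16| = 2|y − 4| < 2·(ε/2) = ε.

δ = ε/2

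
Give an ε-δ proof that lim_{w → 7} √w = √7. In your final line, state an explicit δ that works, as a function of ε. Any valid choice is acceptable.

δ = min(7, √7·ε)

Suppose ε > 0. We want δ > 0 such that 0 < |w − 7| < δ implies |√w − √7| < ε.
Multiplying by the conjugate, |√w − √7| = |w − 7|/(√w + √7).
Restrict δ ≤ 7 so that |w − 7| < 7 forces w > 0, and then √w + √7 > √7.
Hence |√w − √7| < |w − 7|/√7, which is < ε once |w − 7| < √7·ε.
Take δ = min(7, √7·ε). If 0 < |w − 7| < δ then w > 0 and |√w − √7| < |w − 7|/√7 < ε.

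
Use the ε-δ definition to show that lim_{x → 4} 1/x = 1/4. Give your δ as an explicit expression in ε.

Let ε > 0 be given. We seek δ > 0 such that 0 < |x − 4| < δ implies |1/x − (1/4)| < ε.
|1/x − (1/4)| = |4 − x|/(4·|x|) = |x − 4|/(4|x|).
Restrict δ ≤ 2. Then |x − 4| < 2 gives |x| > 2, so 4|x| > 8.
Then |1/x − (1/4)| < |x − 4|/8, which is < ε when |x − 4| < 8ε.
Take δ = min(2, 8ε). Then 0 < |x − 4| < δ gives both |x − 4| < 2 and |x − 4| < 8ε, so |1/x − (1/4)| < ε.

δ = min(2, 8ε)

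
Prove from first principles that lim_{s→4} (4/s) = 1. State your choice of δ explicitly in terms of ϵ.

Let ϵ > 0. We seek δ > 0 such that 0 < |s − 4| < δ implies |4/s − 1| < ϵ.
|4/s − 1| = 4·|4 − s|/(4·|s|) = 4|s − 4|/(4|s|).
Require δ ≤ 2 so that |s| > 4 − 2 = 2, hence 4|s| > 8.
Then |4/s − 1| < 4|s − 4|/8, which is < ϵ when |s − 4| < 2ϵ.
Take δ = min(2, 2ϵ). Then 0 < |s − 4| < δ gives both |s − 4| < 2 and |s − 4| < 2ϵ, so |4/s − 1| < ϵ.

δ = min(2, 2ϵ)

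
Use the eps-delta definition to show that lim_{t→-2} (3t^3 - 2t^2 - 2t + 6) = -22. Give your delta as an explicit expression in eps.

Suppose eps > 0. We want delta > 0 such that 0 < |t + 2| < delta implies |(3t^3 - 2t^2 - 2t + 6) + 22| < eps.
(3t^3 - 2t^2 - 2t + 6) + 22 = 3t^3 - 2t^2 - 2t + 28 = (t + 2)(3t^2 - 8t + 14).
So |(3t^3 - 2t^2 - 2t + 6) + 22| = |t + 2|·|3t^2 - 8t + 14|.
Require delta ≤ 1. Then |t + 2| < 1 gives |t| < 3, and by the triangle inequality |3t^2 - 8t + 14| ≤ 3·3^2 + 8·3 + 14 = 65.
Hence |(3t^3 - 2t^2 - 2t + 6) + 22| ≤ 65|t + 2| < eps provided |t + 2| < eps/65.
Choosing delta = min(1, eps/65) ensures both conditions, hence |(3t^3 - 2t^2 - 2t + 6) + 22| < eps.

delta = min(1, eps/65)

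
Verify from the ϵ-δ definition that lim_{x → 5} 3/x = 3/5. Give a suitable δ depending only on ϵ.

δ = min(5/2, (25/6)ϵ)

Let ϵ > 0 be given. We seek δ > 0 such that 0 < |x − 5| < δ implies |3/x − (3/5)| < ϵ.
|3/x − (3/5)| = 3·|5 − x|/(5·|x|) = 3|x − 5|/(5|x|).
Require δ ≤ 5/2 so that |x| > 5 − 5/2 = 5/2, hence 5|x| > 25/2.
Then |3/x − (3/5)| < 3|x − 5|/(25/2), which is < ϵ when |x − 5| < (25/6)ϵ.
Take δ = min(5/2, (25/6)ϵ). Then 0 < |x − 5| < δ gives both |x − 5| < 5/2 and |x − 5| < (25/6)ϵ, so |3/x − (3/5)| < ϵ.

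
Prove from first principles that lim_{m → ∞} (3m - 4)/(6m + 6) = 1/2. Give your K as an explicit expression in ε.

Suppose ε > 0. For m ≥ 1, |(3m - 4)/(6m + 6) − (1/2)| = |-42|/(6(6m + 6)) = 42/(6(6m + 6)).
Since 6m + 6 ≥ 6m for m ≥ 1, this is ≤ 42/(6·6m) = (7/6)/m.
So |(3m - 4)/(6m + 6) − (1/2)| < ε whenever m > (7/6)/ε.
Take K = (7/6)/ε. If m > K then |(3m - 4)/(6m + 6) − (1/2)| ≤ (7/6)/m < ε.

K = (7/6)/ε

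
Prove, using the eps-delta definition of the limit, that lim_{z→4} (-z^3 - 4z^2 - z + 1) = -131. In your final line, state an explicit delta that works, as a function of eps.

delta = min(1, eps/98)

Let eps > 0. We want delta > 0 such that 0 < |z − 4| < delta implies |(-z^3 - 4z^2 - z + 1) + 131| < eps.
(-z^3 - 4z^2 - z + 1) + 131 = -z^3 - 4z^2 - z + 132 = (z − 4)(-z^2 - 8z - 33).
So |(-z^3 - 4z^2 - z + 1) + 131| = |z − 4|·|-z^2 - 8z - 33|.
Assume first that |z − 4| < 1, so |z| < 5. Then |-z^2 - 8z - 33| ≤ 5^2 + 8·5 + 33 = 98.
Hence |(-z^3 - 4z^2 - z + 1) + 131| ≤ 98|z − 4| < eps provided |z − 4| < eps/98.
Choosing delta = min(1, eps/98) ensures both conditions, hence |(-z^3 - 4z^2 - z + 1) + 131| < eps.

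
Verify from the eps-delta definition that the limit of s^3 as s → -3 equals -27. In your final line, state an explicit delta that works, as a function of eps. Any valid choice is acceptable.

delta = min(2, eps/49)

Fix eps > 0. We seek delta > 0 with 0 < |s + 3| < delta ⇒ |s^3 + 27| < eps.
Factor: s^3 + 27 = (s + 3)(s^2 - 3s + 9), so |s^3 + 27| = |s + 3|·|s^2 - 3s + 9|.
Impose delta ≤ 2 so that |s| < 5; then |s^2 - 3s + 9| ≤ 49.
Hence |s^3 + 27| ≤ 49|s + 3|, which is < eps once |s + 3| < eps/49.
Take delta = min(2, eps/49). If 0 < |s + 3| < delta then both bounds hold and |s^3 + 27| ≤ 49|s + 3| < 49·(eps/49) = eps.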